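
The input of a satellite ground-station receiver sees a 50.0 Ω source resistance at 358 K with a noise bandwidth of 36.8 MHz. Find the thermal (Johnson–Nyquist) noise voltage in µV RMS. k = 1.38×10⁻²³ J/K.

V_n = √(4kTRB)
4kTRB = 4 × 1.38×10⁻²³ × 358 × 5.00×10¹ × 3.68×10⁷ = 3.64×10⁻¹¹ V²
V_n = √(3.64×10⁻¹¹) = 6.03×10⁻⁶ V = 6.03 µV

6.03 µV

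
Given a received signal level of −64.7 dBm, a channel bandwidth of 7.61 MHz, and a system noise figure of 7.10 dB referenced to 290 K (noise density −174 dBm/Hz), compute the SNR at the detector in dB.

33.4 dB

Noise floor: N = −174 + 10 log₁₀(B) + NF
10 log₁₀(7.61×10⁶) = 68.81 dB
N = −174 + 68.81 + 7.10 = −98.09 dBm
SNR = P_sig − N = −64.7 − (−98.09) = 33.39 dB → 33.4 dB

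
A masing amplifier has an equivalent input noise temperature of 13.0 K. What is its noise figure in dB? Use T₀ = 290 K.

F = 1 + T_e/T₀ = 1 + 13.0/290 = 1.04483
NF = 10 log₁₀(1.04483) = 0.190 dB

0.190 dB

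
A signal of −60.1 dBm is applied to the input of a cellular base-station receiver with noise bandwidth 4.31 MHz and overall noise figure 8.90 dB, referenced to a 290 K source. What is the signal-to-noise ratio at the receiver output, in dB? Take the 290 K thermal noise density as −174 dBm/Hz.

38.7 dB

Noise floor: N = −174 + 10 log₁₀(B) + NF
10 log₁₀(4.31×10⁶) = 66.34 dB
N = −174 + 66.34 + 8.90 = −98.76 dBm
SNR = P_sig − N = −60.1 − (−98.76) = 38.66 dB → 38.7 dB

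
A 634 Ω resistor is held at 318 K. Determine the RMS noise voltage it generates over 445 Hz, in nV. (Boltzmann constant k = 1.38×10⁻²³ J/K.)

70.4 nV

V_n = √(4kTRB)
4kTRB = 4 × 1.38×10⁻²³ × 318 × 6.34×10² × 4.45×10² = 4.95×10⁻¹⁵ V²
V_n = √(4.95×10⁻¹⁵) = 7.04×10⁻⁸ V = 70.4 nV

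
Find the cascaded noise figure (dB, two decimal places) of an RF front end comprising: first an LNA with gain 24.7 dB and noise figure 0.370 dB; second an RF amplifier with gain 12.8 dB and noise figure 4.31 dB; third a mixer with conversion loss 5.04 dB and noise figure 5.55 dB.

0.39 dB

Convert to linear (a loss of L dB is a gain of −L dB): F_i = 10^(NF_i/10), G_i = 10^(G_i,dB/10)
  Stage 1: F_1 = 10^(0.370/10) = 1.089, G_1 = 10^(24.7/10) = 295.1
  Stage 2: F_2 = 10^(4.31/10) = 2.698, G_2 = 10^(12.8/10) = 19.05
  Stage 3: F_3 = 10^(5.55/10) = 3.589, G_3 = 10^(−5.04/10) = 0.3133
Friis cascade:
  F = 1.089 + (2.698 − 1)/295.1 + (3.589 − 1)/5623 = 1.095
NF = 10 log₁₀(1.095) = 0.39 dB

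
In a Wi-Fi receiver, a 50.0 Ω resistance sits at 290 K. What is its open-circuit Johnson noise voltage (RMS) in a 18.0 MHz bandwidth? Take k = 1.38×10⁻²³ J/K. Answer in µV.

3.80 µV

V_n = √(4kTRB)
4kTRB = 4 × 1.38×10⁻²³ × 290 × 5.00×10¹ × 1.80×10⁷ = 1.44×10⁻¹¹ V²
V_n = √(1.44×10⁻¹¹) = 3.80×10⁻⁶ V = 3.80 µV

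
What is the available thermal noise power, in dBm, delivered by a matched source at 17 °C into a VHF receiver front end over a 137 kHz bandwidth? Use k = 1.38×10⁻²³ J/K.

−122.6 dBm

T = 17 °C + 273.15 = 290.15 K
P_n = kTB = 1.38×10⁻²³ × 290.15 × 1.37×10⁵ = 5.49×10⁻¹⁶ W
In dBm: 10 log₁₀(5.49×10⁻¹⁶ / 10⁻³) = −122.6 dBm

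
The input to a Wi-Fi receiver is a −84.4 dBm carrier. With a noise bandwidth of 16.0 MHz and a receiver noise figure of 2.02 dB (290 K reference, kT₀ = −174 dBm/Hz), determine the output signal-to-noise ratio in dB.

Noise floor: N = −174 + 10 log₁₀(B) + NF
10 log₁₀(1.60×10⁷) = 72.04 dB
N = −174 + 72.04 + 2.02 = −99.94 dBm
SNR = P_sig − N = −84.4 − (−99.94) = 15.54 dB → 15.5 dB

15.5 dB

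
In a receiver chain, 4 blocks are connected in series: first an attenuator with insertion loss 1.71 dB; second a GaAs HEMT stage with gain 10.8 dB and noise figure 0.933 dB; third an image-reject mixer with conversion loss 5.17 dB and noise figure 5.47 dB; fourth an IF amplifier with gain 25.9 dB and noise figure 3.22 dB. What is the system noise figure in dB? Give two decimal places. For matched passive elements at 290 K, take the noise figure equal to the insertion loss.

4.14 dB

Convert to linear (a loss of L dB is a gain of −L dB): F_i = 10^(NF_i/10), G_i = 10^(G_i,dB/10)
  Stage 1: F_1 = 10^(1.71/10) = 1.483, G_1 = 10^(−1.71/10) = 0.6745
  Stage 2: F_2 = 10^(0.933/10) = 1.240, G_2 = 10^(10.8/10) = 12.02
  Stage 3: F_3 = 10^(5.47/10) = 3.524, G_3 = 10^(−5.17/10) = 0.3041
  Stage 4: F_4 = 10^(3.22/10) = 2.099, G_4 = 10^(25.9/10) = 389.0
Friis cascade:
  F = 1.483 + (1.240 − 1)/0.6745 + (3.524 − 1)/8.110 + (2.099 − 1)/2.466 = 2.595
NF = 10 log₁₀(2.595) = 4.14 dB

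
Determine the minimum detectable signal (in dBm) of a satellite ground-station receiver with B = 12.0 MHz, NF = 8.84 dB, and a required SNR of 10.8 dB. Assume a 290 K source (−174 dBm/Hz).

Sensitivity = −174 + 10 log₁₀(B) + NF + SNR_min
= −174 + 70.79 + 8.84 + 10.8
= −83.57 dBm → −83.6 dBm

−83.6 dBm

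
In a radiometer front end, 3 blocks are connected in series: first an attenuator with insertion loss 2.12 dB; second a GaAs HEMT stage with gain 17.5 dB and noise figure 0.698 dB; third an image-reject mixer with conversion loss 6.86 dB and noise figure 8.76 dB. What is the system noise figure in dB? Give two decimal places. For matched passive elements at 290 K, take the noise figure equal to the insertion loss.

Convert to linear (a loss of L dB is a gain of −L dB): F_i = 10^(NF_i/10), G_i = 10^(G_i,dB/10)
  Stage 1: F_1 = 10^(2.12/10) = 1.629, G_1 = 10^(−2.12/10) = 0.6138
  Stage 2: F_2 = 10^(0.698/10) = 1.174, G_2 = 10^(17.5/10) = 56.23
  Stage 3: F_3 = 10^(8.76/10) = 7.516, G_3 = 10^(−6.86/10) = 0.2061
Friis cascade:
  F = 1.629 + (1.174 − 1)/0.6138 + (7.516 − 1)/34.51 = 2.102
NF = 10 log₁₀(2.102) = 3.23 dB

3.23 dB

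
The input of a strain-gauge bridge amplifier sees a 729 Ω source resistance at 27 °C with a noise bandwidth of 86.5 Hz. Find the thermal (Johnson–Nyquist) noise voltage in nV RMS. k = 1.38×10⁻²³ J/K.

32.3 nV

T = 27 °C + 273.15 = 300.15 K
V_n = √(4kTRB)
4kTRB = 4 × 1.38×10⁻²³ × 300.15 × 7.29×10² × 8.65×10¹ = 1.04×10⁻¹⁵ V²
V_n = √(1.04×10⁻¹⁵) = 3.23×10⁻⁸ V = 32.3 nV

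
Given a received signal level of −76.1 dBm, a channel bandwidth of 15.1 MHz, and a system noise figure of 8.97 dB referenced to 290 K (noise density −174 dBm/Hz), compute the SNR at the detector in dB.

Noise floor: N = −174 + 10 log₁₀(B) + NF
10 log₁₀(1.51×10⁷) = 71.79 dB
N = −174 + 71.79 + 8.97 = −93.24 dBm
SNR = P_sig − N = −76.1 − (−93.24) = 17.14 dB → 17.1 dB

17.1 dB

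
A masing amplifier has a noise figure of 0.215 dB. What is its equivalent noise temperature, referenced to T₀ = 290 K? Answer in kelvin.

F = 10^(0.215/10) = 1.05075
T_e = (F − 1)·T₀ = (1.05075 − 1) × 290 = 14.7 K

14.7 K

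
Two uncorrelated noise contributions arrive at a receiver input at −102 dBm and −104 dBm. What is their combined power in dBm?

Convert to linear, add, convert back:
P₁ = 6.31×10⁻¹⁴ W, P₂ = 3.98×10⁻¹⁴ W
P_tot = 1.03×10⁻¹³ W → 10 log₁₀(P_tot / 10⁻³) = −99.9 dBm

−99.9 dBm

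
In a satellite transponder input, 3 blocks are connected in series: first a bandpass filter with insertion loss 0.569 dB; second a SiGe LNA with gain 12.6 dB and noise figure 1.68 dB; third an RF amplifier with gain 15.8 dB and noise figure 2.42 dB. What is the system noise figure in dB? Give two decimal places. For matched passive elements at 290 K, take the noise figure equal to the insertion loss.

2.37 dB

Convert to linear (a loss of L dB is a gain of −L dB): F_i = 10^(NF_i/10), G_i = 10^(G_i,dB/10)
  Stage 1: F_1 = 10^(0.569/10) = 1.140, G_1 = 10^(−0.569/10) = 0.8772
  Stage 2: F_2 = 10^(1.68/10) = 1.472, G_2 = 10^(12.6/10) = 18.20
  Stage 3: F_3 = 10^(2.42/10) = 1.746, G_3 = 10^(15.8/10) = 38.02
Friis cascade:
  F = 1.140 + (1.472 − 1)/0.8772 + (1.746 − 1)/15.96 = 1.725
NF = 10 log₁₀(1.725) = 2.37 dB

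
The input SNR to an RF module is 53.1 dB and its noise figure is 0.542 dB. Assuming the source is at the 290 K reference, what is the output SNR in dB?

52.558 dB

By definition F = SNR_in/SNR_out, so in dB: SNR_out = SNR_in − NF
SNR_out = 53.1 − 0.542 = 52.558 dB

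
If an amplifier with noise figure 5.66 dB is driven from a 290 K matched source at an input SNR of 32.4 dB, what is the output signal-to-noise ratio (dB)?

26.74 dB

By definition F = SNR_in/SNR_out, so in dB: SNR_out = SNR_in − NF
SNR_out = 32.4 − 5.66 = 26.74 dB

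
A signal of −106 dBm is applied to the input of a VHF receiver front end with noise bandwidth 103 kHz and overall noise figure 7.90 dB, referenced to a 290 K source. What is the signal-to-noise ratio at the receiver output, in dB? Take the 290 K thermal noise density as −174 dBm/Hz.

Noise floor: N = −174 + 10 log₁₀(B) + NF
10 log₁₀(1.03×10⁵) = 50.13 dB
N = −174 + 50.13 + 7.90 = −115.97 dBm
SNR = P_sig − N = −106 − (−115.97) = 9.97 dB → 10.0 dB

10.0 dB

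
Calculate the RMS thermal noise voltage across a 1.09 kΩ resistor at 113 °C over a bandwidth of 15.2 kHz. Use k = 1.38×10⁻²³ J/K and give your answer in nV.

594 nV

T = 113 °C + 273.15 = 386.15 K
V_n = √(4kTRB)
4kTRB = 4 × 1.38×10⁻²³ × 386.15 × 1.09×10³ × 1.52×10⁴ = 3.53×10⁻¹³ V²
V_n = √(3.53×10⁻¹³) = 5.94×10⁻⁷ V = 594 nV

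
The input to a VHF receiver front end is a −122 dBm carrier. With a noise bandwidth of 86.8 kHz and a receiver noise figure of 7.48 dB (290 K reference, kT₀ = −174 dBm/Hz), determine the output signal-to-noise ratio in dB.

−4.9 dB

Noise floor: N = −174 + 10 log₁₀(B) + NF
10 log₁₀(8.68×10⁴) = 49.39 dB
N = −174 + 49.39 + 7.48 = −117.13 dBm
SNR = P_sig − N = −122 − (−117.13) = −4.87 dB → −4.9 dB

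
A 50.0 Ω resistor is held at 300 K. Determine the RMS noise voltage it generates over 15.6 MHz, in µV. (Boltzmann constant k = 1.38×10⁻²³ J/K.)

V_n = √(4kTRB)
4kTRB = 4 × 1.38×10⁻²³ × 300 × 5.00×10¹ × 1.56×10⁷ = 1.29×10⁻¹¹ V²
V_n = √(1.29×10⁻¹¹) = 3.59×10⁻⁶ V = 3.59 µV

3.59 µV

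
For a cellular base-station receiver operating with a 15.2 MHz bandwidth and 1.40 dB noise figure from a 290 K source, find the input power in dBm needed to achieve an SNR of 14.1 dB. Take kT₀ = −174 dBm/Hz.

−86.7 dBm

Sensitivity = −174 + 10 log₁₀(B) + NF + SNR_min
= −174 + 71.82 + 1.40 + 14.1
= −86.68 dBm → −86.7 dBm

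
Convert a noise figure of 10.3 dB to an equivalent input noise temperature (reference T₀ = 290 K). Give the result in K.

F = 10^(10.3/10) = 10.7152
T_e = (F − 1)·T₀ = (10.7152 − 1) × 290 = 2817 K

2817 K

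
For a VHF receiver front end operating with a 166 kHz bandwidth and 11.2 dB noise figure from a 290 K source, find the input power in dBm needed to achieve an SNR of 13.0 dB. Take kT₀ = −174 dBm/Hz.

Sensitivity = −174 + 10 log₁₀(B) + NF + SNR_min
= −174 + 52.2 + 11.2 + 13.0
= −97.6 dBm → −97.6 dBm

−97.6 dBm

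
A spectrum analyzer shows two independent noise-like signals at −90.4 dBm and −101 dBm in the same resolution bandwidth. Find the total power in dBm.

−90.0 dBm

Convert to linear, add, convert back:
P₁ = 9.12×10⁻¹³ W, P₂ = 7.94×10⁻¹⁴ W
P_tot = 9.91×10⁻¹³ W → 10 log₁₀(P_tot / 10⁻³) = −90.0 dBm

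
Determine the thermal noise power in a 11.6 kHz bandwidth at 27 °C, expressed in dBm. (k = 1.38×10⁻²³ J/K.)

−133.2 dBm

T = 27 °C + 273.15 = 300.15 K
P_n = kTB = 1.38×10⁻²³ × 300.15 × 1.16×10⁴ = 4.80×10⁻¹⁷ W
In dBm: 10 log₁₀(4.80×10⁻¹⁷ / 10⁻³) = −133.2 dBm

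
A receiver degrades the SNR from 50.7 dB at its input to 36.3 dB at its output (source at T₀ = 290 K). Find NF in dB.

NF (dB) = SNR_in(dB) − SNR_out(dB) when the source is at T₀
NF = 50.7 − 36.3 = 14.4 dB

14.4 dB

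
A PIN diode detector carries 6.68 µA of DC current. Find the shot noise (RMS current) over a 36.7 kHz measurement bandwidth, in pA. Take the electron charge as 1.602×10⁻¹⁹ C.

I_n = √(2qI·B)
2qI·B = 2 × 1.602×10⁻¹⁹ × 6.68×10⁻⁶ × 3.67×10⁴ = 7.85×10⁻²⁰ A²
I_n = √(7.85×10⁻²⁰) = 2.80×10⁻¹⁰ A = 280 pA

280 pA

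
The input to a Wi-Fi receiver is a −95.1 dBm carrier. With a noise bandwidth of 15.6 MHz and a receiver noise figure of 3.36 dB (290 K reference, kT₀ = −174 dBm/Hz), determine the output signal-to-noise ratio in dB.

3.6 dB

Noise floor: N = −174 + 10 log₁₀(B) + NF
10 log₁₀(1.56×10⁷) = 71.93 dB
N = −174 + 71.93 + 3.36 = −98.71 dBm
SNR = P_sig − N = −95.1 − (−98.71) = 3.61 dB → 3.6 dB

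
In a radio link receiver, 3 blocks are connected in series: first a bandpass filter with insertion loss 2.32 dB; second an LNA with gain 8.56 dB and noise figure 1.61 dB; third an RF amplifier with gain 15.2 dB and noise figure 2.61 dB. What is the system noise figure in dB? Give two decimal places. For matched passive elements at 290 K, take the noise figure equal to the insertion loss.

Convert to linear (a loss of L dB is a gain of −L dB): F_i = 10^(NF_i/10), G_i = 10^(G_i,dB/10)
  Stage 1: F_1 = 10^(2.32/10) = 1.706, G_1 = 10^(−2.32/10) = 0.5861
  Stage 2: F_2 = 10^(1.61/10) = 1.449, G_2 = 10^(8.56/10) = 7.178
  Stage 3: F_3 = 10^(2.61/10) = 1.824, G_3 = 10^(15.2/10) = 33.11
Friis cascade:
  F = 1.706 + (1.449 − 1)/0.5861 + (1.824 − 1)/4.207 = 2.668
NF = 10 log₁₀(2.668) = 4.26 dB

4.26 dB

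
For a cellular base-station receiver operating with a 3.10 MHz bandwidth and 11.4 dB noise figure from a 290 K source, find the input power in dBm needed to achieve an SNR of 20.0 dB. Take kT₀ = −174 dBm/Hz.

−77.7 dBm

Sensitivity = −174 + 10 log₁₀(B) + NF + SNR_min
= −174 + 64.91 + 11.4 + 20.0
= −77.69 dBm → −77.7 dBm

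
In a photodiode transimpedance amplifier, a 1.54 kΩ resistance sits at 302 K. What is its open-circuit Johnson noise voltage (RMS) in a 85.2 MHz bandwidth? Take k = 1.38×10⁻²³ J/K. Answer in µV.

V_n = √(4kTRB)
4kTRB = 4 × 1.38×10⁻²³ × 302 × 1.54×10³ × 8.52×10⁷ = 2.19×10⁻⁹ V²
V_n = √(2.19×10⁻⁹) = 4.68×10⁻⁵ V = 46.8 µV

46.8 µV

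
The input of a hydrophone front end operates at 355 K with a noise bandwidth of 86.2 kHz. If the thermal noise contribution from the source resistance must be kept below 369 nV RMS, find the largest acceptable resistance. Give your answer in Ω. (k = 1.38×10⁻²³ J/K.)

Johnson–Nyquist: V_n = √(4kTRB) ⇒ R = V_n² / (4kTB)
4kTB = 4 × 1.38×10⁻²³ × 355 × 8.62×10⁴ = 1.69×10⁻¹⁵
R = (3.69×10⁻⁷)² / 1.69×10⁻¹⁵ = 8.06×10¹ Ω = 80.6 Ω

80.6 Ω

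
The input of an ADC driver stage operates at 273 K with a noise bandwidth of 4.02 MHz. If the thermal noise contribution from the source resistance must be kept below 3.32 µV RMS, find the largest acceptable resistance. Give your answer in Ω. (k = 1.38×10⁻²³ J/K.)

182 Ω

Johnson–Nyquist: V_n = √(4kTRB) ⇒ R = V_n² / (4kTB)
4kTB = 4 × 1.38×10⁻²³ × 273 × 4.02×10⁶ = 6.06×10⁻¹⁴
R = (3.32×10⁻⁶)² / 6.06×10⁻¹⁴ = 1.82×10² Ω = 182 Ω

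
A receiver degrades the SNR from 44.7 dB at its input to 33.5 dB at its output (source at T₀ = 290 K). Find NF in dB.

NF (dB) = SNR_in(dB) − SNR_out(dB) when the source is at T₀
NF = 44.7 − 33.5 = 11.2 dB

11.2 dB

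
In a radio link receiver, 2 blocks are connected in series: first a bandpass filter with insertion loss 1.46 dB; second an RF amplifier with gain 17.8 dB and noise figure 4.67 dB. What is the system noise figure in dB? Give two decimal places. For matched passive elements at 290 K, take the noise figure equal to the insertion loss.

Convert to linear (a loss of L dB is a gain of −L dB): F_i = 10^(NF_i/10), G_i = 10^(G_i,dB/10)
  Stage 1: F_1 = 10^(1.46/10) = 1.400, G_1 = 10^(−1.46/10) = 0.7145
  Stage 2: F_2 = 10^(4.67/10) = 2.931, G_2 = 10^(17.8/10) = 60.26
Friis cascade:
  F = 1.400 + (2.931 − 1)/0.7145 = 4.102
NF = 10 log₁₀(4.102) = 6.13 dB

6.13 dB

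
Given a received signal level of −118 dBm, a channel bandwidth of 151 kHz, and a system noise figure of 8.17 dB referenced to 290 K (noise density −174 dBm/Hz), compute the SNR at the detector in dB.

Noise floor: N = −174 + 10 log₁₀(B) + NF
10 log₁₀(1.51×10⁵) = 51.79 dB
N = −174 + 51.79 + 8.17 = −114.04 dBm
SNR = P_sig − N = −118 − (−114.04) = −3.96 dB → −4.0 dB

−4.0 dB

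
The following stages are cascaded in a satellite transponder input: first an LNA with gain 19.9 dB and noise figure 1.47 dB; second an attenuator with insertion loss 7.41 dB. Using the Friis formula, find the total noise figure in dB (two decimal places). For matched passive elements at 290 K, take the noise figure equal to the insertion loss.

Convert to linear (a loss of L dB is a gain of −L dB): F_i = 10^(NF_i/10), G_i = 10^(G_i,dB/10)
  Stage 1: F_1 = 10^(1.47/10) = 1.403, G_1 = 10^(19.9/10) = 97.72
  Stage 2: F_2 = 10^(7.41/10) = 5.508, G_2 = 10^(−7.41/10) = 0.1816
Friis cascade:
  F = 1.403 + (5.508 − 1)/97.72 = 1.449
NF = 10 log₁₀(1.449) = 1.61 dB

1.61 dB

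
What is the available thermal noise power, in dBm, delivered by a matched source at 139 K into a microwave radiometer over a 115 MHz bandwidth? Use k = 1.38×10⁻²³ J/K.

P_n = kTB = 1.38×10⁻²³ × 139 × 1.15×10⁸ = 2.21×10⁻¹³ W
In dBm: 10 log₁₀(2.21×10⁻¹³ / 10⁻³) = −96.6 dBm

−96.6 dBm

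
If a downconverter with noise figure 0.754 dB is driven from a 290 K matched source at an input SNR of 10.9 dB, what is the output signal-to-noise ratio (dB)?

By definition F = SNR_in/SNR_out, so in dB: SNR_out = SNR_in − NF
SNR_out = 10.9 − 0.754 = 10.146 dB

10.146 dB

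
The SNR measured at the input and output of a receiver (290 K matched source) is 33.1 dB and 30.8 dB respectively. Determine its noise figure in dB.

2.3 dB

NF (dB) = SNR_in(dB) − SNR_out(dB) when the source is at T₀
NF = 33.1 − 30.8 = 2.3 dB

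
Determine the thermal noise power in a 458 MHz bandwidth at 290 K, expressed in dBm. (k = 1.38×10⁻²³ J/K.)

P_n = kTB = 1.38×10⁻²³ × 290 × 4.58×10⁸ = 1.83×10⁻¹² W
In dBm: 10 log₁₀(1.83×10⁻¹² / 10⁻³) = −87.4 dBm

−87.4 dBm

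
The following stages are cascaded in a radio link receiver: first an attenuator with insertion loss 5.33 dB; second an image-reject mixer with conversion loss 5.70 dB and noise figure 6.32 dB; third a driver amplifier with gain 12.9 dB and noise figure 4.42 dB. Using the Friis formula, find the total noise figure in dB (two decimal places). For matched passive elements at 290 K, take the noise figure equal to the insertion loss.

15.68 dB

Convert to linear (a loss of L dB is a gain of −L dB): F_i = 10^(NF_i/10), G_i = 10^(G_i,dB/10)
  Stage 1: F_1 = 10^(5.33/10) = 3.412, G_1 = 10^(−5.33/10) = 0.2931
  Stage 2: F_2 = 10^(6.32/10) = 4.285, G_2 = 10^(−5.70/10) = 0.2692
  Stage 3: F_3 = 10^(4.42/10) = 2.767, G_3 = 10^(12.9/10) = 19.50
Friis cascade:
  F = 3.412 + (4.285 − 1)/0.2931 + (2.767 − 1)/0.07889 = 37.02
NF = 10 log₁₀(37.02) = 15.68 dB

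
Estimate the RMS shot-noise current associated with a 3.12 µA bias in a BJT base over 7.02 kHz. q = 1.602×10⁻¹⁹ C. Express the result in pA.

83.8 pA

I_n = √(2qI·B)
2qI·B = 2 × 1.602×10⁻¹⁹ × 3.12×10⁻⁶ × 7.02×10³ = 7.02×10⁻²¹ A²
I_n = √(7.02×10⁻²¹) = 8.38×10⁻¹¹ A = 83.8 pA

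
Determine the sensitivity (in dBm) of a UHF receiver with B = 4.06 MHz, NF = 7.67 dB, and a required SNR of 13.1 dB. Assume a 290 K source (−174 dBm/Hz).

Sensitivity = −174 + 10 log₁₀(B) + NF + SNR_min
= −174 + 66.09 + 7.67 + 13.1
= −87.14 dBm → −87.1 dBm

−87.1 dBm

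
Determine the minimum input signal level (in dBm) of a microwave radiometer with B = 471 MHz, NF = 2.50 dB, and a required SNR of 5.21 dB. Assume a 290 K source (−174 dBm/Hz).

−79.6 dBm

Sensitivity = −174 + 10 log₁₀(B) + NF + SNR_min
= −174 + 86.73 + 2.50 + 5.21
= −79.56 dBm → −79.6 dBm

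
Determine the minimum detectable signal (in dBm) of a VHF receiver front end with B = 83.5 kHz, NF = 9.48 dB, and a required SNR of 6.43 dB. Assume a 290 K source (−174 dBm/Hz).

−108.9 dBm

Sensitivity = −174 + 10 log₁₀(B) + NF + SNR_min
= −174 + 49.22 + 9.48 + 6.43
= −108.87 dBm → −108.9 dBm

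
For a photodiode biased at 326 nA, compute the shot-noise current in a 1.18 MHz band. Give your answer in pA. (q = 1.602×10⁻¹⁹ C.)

I_n = √(2qI·B)
2qI·B = 2 × 1.602×10⁻¹⁹ × 3.26×10⁻⁷ × 1.18×10⁶ = 1.23×10⁻¹⁹ A²
I_n = √(1.23×10⁻¹⁹) = 3.51×10⁻¹⁰ A = 351 pA

351 pA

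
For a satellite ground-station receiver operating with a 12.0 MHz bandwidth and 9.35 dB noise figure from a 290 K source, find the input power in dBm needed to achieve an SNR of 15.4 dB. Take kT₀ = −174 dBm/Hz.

Sensitivity = −174 + 10 log₁₀(B) + NF + SNR_min
= −174 + 70.79 + 9.35 + 15.4
= −78.46 dBm → −78.5 dBm

−78.5 dBm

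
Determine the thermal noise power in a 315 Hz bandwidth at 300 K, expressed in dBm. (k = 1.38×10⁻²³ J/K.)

P_n = kTB = 1.38×10⁻²³ × 300 × 3.15×10² = 1.30×10⁻¹⁸ W
In dBm: 10 log₁₀(1.30×10⁻¹⁸ / 10⁻³) = −148.8 dBm

−148.8 dBm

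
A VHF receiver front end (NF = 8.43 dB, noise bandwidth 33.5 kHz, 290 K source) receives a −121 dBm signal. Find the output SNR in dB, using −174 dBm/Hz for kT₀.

−0.7 dB

Noise floor: N = −174 + 10 log₁₀(B) + NF
10 log₁₀(3.35×10⁴) = 45.25 dB
N = −174 + 45.25 + 8.43 = −120.32 dBm
SNR = P_sig − N = −121 − (−120.32) = −0.68 dB → −0.7 dB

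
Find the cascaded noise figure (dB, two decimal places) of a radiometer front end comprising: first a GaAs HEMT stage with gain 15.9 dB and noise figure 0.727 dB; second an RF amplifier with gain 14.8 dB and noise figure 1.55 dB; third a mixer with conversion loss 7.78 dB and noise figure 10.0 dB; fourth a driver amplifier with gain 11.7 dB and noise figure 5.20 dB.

Convert to linear (a loss of L dB is a gain of −L dB): F_i = 10^(NF_i/10), G_i = 10^(G_i,dB/10)
  Stage 1: F_1 = 10^(0.727/10) = 1.182, G_1 = 10^(15.9/10) = 38.90
  Stage 2: F_2 = 10^(1.55/10) = 1.429, G_2 = 10^(14.8/10) = 30.20
  Stage 3: F_3 = 10^(10.0/10) = 10.00, G_3 = 10^(−7.78/10) = 0.1667
  Stage 4: F_4 = 10^(5.20/10) = 3.311, G_4 = 10^(11.7/10) = 14.79
Friis cascade:
  F = 1.182 + (1.429 − 1)/38.90 + (10.00 − 1)/1175 + (3.311 − 1)/195.9 = 1.213
NF = 10 log₁₀(1.213) = 0.84 dB

0.84 dB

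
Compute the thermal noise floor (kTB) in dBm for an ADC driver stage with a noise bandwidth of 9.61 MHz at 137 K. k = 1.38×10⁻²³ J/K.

P_n = kTB = 1.38×10⁻²³ × 137 × 9.61×10⁶ = 1.82×10⁻¹⁴ W
In dBm: 10 log₁₀(1.82×10⁻¹⁴ / 10⁻³) = −107.4 dBm

−107.4 dBm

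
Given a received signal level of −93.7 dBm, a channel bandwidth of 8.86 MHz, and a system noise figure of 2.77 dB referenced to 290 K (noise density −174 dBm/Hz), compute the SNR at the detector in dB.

8.1 dB

Noise floor: N = −174 + 10 log₁₀(B) + NF
10 log₁₀(8.86×10⁶) = 69.47 dB
N = −174 + 69.47 + 2.77 = −101.76 dBm
SNR = P_sig − N = −93.7 − (−101.76) = 8.06 dB → 8.1 dB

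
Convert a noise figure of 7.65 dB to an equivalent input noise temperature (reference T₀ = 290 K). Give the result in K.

1398 K

F = 10^(7.65/10) = 5.82103
T_e = (F − 1)·T₀ = (5.82103 − 1) × 290 = 1398 K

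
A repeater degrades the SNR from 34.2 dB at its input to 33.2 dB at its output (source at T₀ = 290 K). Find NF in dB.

1.0 dB

NF (dB) = SNR_in(dB) − SNR_out(dB) when the source is at T₀
NF = 34.2 − 33.2 = 1.0 dB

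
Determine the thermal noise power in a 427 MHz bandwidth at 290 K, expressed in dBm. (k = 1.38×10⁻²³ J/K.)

P_n = kTB = 1.38×10⁻²³ × 290 × 4.27×10⁸ = 1.71×10⁻¹² W
In dBm: 10 log₁₀(1.71×10⁻¹² / 10⁻³) = −87.7 dBm

−87.7 dBm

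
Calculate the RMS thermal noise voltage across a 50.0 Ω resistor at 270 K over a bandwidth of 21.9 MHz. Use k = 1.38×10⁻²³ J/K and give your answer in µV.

V_n = √(4kTRB)
4kTRB = 4 × 1.38×10⁻²³ × 270 × 5.00×10¹ × 2.19×10⁷ = 1.63×10⁻¹¹ V²
V_n = √(1.63×10⁻¹¹) = 4.04×10⁻⁶ V = 4.04 µV

4.04 µV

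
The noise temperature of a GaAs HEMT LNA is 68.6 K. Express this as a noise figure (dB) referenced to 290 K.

0.922 dB

F = 1 + T_e/T₀ = 1 + 68.6/290 = 1.23655
NF = 10 log₁₀(1.23655) = 0.922 dB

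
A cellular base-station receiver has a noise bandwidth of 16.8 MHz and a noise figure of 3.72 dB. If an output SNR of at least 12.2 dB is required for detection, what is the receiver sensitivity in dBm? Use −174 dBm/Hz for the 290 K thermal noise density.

−85.8 dBm

Sensitivity = −174 + 10 log₁₀(B) + NF + SNR_min
= −174 + 72.25 + 3.72 + 12.2
= −85.83 dBm → −85.8 dBm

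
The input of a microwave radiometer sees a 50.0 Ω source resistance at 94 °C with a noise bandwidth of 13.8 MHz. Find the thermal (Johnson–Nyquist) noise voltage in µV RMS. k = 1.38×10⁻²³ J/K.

T = 94 °C + 273.15 = 367.15 K
V_n = √(4kTRB)
4kTRB = 4 × 1.38×10⁻²³ × 367.15 × 5.00×10¹ × 1.38×10⁷ = 1.40×10⁻¹¹ V²
V_n = √(1.40×10⁻¹¹) = 3.74×10⁻⁶ V = 3.74 µV

3.74 µV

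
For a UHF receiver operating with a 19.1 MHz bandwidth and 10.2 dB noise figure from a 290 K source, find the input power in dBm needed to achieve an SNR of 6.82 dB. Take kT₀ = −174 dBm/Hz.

−84.2 dBm

Sensitivity = −174 + 10 log₁₀(B) + NF + SNR_min
= −174 + 72.81 + 10.2 + 6.82
= −84.17 dBm → −84.2 dBm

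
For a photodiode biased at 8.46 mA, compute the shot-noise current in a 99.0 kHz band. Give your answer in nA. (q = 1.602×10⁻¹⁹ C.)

16.4 nA

I_n = √(2qI·B)
2qI·B = 2 × 1.602×10⁻¹⁹ × 8.46×10⁻³ × 9.90×10⁴ = 2.68×10⁻¹⁶ A²
I_n = √(2.68×10⁻¹⁶) = 1.64×10⁻⁸ A = 16.4 nA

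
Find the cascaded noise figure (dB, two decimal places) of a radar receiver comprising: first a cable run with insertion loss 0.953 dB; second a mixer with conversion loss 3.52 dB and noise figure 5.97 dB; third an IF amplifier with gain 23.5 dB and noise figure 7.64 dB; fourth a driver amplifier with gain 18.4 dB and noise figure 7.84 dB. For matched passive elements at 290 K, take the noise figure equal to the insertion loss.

Convert to linear (a loss of L dB is a gain of −L dB): F_i = 10^(NF_i/10), G_i = 10^(G_i,dB/10)
  Stage 1: F_1 = 10^(0.953/10) = 1.245, G_1 = 10^(−0.953/10) = 0.8030
  Stage 2: F_2 = 10^(5.97/10) = 3.954, G_2 = 10^(−3.52/10) = 0.4446
  Stage 3: F_3 = 10^(7.64/10) = 5.808, G_3 = 10^(23.5/10) = 223.9
  Stage 4: F_4 = 10^(7.84/10) = 6.081, G_4 = 10^(18.4/10) = 69.18
Friis cascade:
  F = 1.245 + (3.954 − 1)/0.8030 + (5.808 − 1)/0.3570 + (6.081 − 1)/79.93 = 18.45
NF = 10 log₁₀(18.45) = 12.66 dB

12.66 dB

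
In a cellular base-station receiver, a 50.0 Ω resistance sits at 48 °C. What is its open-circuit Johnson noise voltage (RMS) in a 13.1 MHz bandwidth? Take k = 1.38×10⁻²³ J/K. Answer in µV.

T = 48 °C + 273.15 = 321.15 K
V_n = √(4kTRB)
4kTRB = 4 × 1.38×10⁻²³ × 321.15 × 5.00×10¹ × 1.31×10⁷ = 1.16×10⁻¹¹ V²
V_n = √(1.16×10⁻¹¹) = 3.41×10⁻⁶ V = 3.41 µV

3.41 µV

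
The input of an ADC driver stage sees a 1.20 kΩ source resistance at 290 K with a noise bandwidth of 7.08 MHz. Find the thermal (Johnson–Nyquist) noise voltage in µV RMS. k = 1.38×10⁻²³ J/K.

11.7 µV

V_n = √(4kTRB)
4kTRB = 4 × 1.38×10⁻²³ × 290 × 1.20×10³ × 7.08×10⁶ = 1.36×10⁻¹⁰ V²
V_n = √(1.36×10⁻¹⁰) = 1.17×10⁻⁵ V = 11.7 µV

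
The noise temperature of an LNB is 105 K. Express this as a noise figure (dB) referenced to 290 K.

F = 1 + T_e/T₀ = 1 + 105/290 = 1.36207
NF = 10 log₁₀(1.36207) = 1.34 dB

1.34 dB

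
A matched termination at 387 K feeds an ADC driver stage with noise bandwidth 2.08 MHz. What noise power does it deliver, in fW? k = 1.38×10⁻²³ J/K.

11.1 fW

P_n = kTB = 1.38×10⁻²³ × 387 × 2.08×10⁶ = 1.11×10⁻¹⁴ W = 11.1 fW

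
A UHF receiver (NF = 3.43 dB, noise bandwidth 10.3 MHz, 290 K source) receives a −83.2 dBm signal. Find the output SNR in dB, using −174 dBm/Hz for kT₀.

17.2 dB

Noise floor: N = −174 + 10 log₁₀(B) + NF
10 log₁₀(1.03×10⁷) = 70.13 dB
N = −174 + 70.13 + 3.43 = −100.44 dBm
SNR = P_sig − N = −83.2 − (−100.44) = 17.24 dB → 17.2 dB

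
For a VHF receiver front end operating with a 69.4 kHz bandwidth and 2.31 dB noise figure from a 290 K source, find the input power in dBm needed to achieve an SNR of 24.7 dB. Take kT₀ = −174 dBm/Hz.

Sensitivity = −174 + 10 log₁₀(B) + NF + SNR_min
= −174 + 48.41 + 2.31 + 24.7
= −98.58 dBm → −98.6 dBm

−98.6 dBm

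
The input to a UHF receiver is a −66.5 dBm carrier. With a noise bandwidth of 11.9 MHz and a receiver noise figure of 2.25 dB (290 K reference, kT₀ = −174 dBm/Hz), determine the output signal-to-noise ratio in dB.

Noise floor: N = −174 + 10 log₁₀(B) + NF
10 log₁₀(1.19×10⁷) = 70.76 dB
N = −174 + 70.76 + 2.25 = −100.99 dBm
SNR = P_sig − N = −66.5 − (−100.99) = 34.49 dB → 34.5 dB

34.5 dB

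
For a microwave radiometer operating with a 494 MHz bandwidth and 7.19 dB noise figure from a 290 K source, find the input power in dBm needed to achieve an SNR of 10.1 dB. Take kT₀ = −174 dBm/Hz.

Sensitivity = −174 + 10 log₁₀(B) + NF + SNR_min
= −174 + 86.94 + 7.19 + 10.1
= −69.77 dBm → −69.8 dBm

−69.8 dBm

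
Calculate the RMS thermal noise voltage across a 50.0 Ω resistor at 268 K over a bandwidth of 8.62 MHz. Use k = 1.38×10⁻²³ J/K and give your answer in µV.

2.53 µV

V_n = √(4kTRB)
4kTRB = 4 × 1.38×10⁻²³ × 268 × 5.00×10¹ × 8.62×10⁶ = 6.38×10⁻¹² V²
V_n = √(6.38×10⁻¹²) = 2.53×10⁻⁶ V = 2.53 µV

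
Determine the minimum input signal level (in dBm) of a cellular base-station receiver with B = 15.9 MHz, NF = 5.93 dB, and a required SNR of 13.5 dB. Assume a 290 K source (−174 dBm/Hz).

Sensitivity = −174 + 10 log₁₀(B) + NF + SNR_min
= −174 + 72.01 + 5.93 + 13.5
= −82.56 dBm → −82.6 dBm

−82.6 dBm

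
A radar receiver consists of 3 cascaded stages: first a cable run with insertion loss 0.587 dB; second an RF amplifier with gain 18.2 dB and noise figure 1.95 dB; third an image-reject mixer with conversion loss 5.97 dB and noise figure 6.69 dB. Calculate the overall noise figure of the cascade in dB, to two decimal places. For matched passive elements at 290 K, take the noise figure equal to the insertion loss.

Convert to linear (a loss of L dB is a gain of −L dB): F_i = 10^(NF_i/10), G_i = 10^(G_i,dB/10)
  Stage 1: F_1 = 10^(0.587/10) = 1.145, G_1 = 10^(−0.587/10) = 0.8736
  Stage 2: F_2 = 10^(1.95/10) = 1.567, G_2 = 10^(18.2/10) = 66.07
  Stage 3: F_3 = 10^(6.69/10) = 4.667, G_3 = 10^(−5.97/10) = 0.2529
Friis cascade:
  F = 1.145 + (1.567 − 1)/0.8736 + (4.667 − 1)/57.72 = 1.857
NF = 10 log₁₀(1.857) = 2.69 dB

2.69 dB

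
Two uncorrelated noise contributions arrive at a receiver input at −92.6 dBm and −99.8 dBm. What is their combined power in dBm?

−91.8 dBm

Convert to linear, add, convert back:
P₁ = 5.50×10⁻¹³ W, P₂ = 1.05×10⁻¹³ W
P_tot = 6.54×10⁻¹³ W → 10 log₁₀(P_tot / 10⁻³) = −91.8 dBm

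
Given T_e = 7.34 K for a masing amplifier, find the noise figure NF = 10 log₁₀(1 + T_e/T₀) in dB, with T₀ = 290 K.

0.109 dB

F = 1 + T_e/T₀ = 1 + 7.34/290 = 1.02531
NF = 10 log₁₀(1.02531) = 0.109 dB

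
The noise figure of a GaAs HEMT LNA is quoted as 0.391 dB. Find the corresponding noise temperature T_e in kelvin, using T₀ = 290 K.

27.3 K

F = 10^(0.391/10) = 1.09421
T_e = (F − 1)·T₀ = (1.09421 − 1) × 290 = 27.3 K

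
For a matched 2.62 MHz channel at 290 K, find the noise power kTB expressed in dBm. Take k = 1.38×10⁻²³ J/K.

−109.8 dBm

P_n = kTB = 1.38×10⁻²³ × 290 × 2.62×10⁶ = 1.05×10⁻¹⁴ W
In dBm: 10 log₁₀(1.05×10⁻¹⁴ / 10⁻³) = −109.8 dBm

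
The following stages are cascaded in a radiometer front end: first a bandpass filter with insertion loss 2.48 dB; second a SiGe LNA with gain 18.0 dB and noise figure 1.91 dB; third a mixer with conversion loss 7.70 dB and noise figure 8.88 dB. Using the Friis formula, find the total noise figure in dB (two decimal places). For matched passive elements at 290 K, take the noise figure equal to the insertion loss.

Convert to linear (a loss of L dB is a gain of −L dB): F_i = 10^(NF_i/10), G_i = 10^(G_i,dB/10)
  Stage 1: F_1 = 10^(2.48/10) = 1.770, G_1 = 10^(−2.48/10) = 0.5649
  Stage 2: F_2 = 10^(1.91/10) = 1.552, G_2 = 10^(18.0/10) = 63.10
  Stage 3: F_3 = 10^(8.88/10) = 7.727, G_3 = 10^(−7.70/10) = 0.1698
Friis cascade:
  F = 1.770 + (1.552 − 1)/0.5649 + (7.727 − 1)/35.65 = 2.937
NF = 10 log₁₀(2.937) = 4.68 dB

4.68 dB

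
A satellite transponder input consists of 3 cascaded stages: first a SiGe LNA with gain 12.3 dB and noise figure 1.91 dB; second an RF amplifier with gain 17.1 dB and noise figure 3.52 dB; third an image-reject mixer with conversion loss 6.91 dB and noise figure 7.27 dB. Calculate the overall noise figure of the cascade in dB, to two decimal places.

Convert to linear (a loss of L dB is a gain of −L dB): F_i = 10^(NF_i/10), G_i = 10^(G_i,dB/10)
  Stage 1: F_1 = 10^(1.91/10) = 1.552, G_1 = 10^(12.3/10) = 16.98
  Stage 2: F_2 = 10^(3.52/10) = 2.249, G_2 = 10^(17.1/10) = 51.29
  Stage 3: F_3 = 10^(7.27/10) = 5.333, G_3 = 10^(−6.91/10) = 0.2037
Friis cascade:
  F = 1.552 + (2.249 − 1)/16.98 + (5.333 − 1)/871.0 = 1.631
NF = 10 log₁₀(1.631) = 2.12 dB

2.12 dB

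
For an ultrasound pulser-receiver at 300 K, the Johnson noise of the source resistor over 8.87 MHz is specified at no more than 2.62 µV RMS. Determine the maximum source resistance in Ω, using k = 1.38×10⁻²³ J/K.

Johnson–Nyquist: V_n = √(4kTRB) ⇒ R = V_n² / (4kTB)
4kTB = 4 × 1.38×10⁻²³ × 300 × 8.87×10⁶ = 1.47×10⁻¹³
R = (2.62×10⁻⁶)² / 1.47×10⁻¹³ = 4.67×10¹ Ω = 46.7 Ω

46.7 Ω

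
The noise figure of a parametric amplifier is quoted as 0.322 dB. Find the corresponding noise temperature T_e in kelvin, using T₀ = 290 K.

F = 10^(0.322/10) = 1.07696
T_e = (F − 1)·T₀ = (1.07696 − 1) × 290 = 22.3 K

22.3 K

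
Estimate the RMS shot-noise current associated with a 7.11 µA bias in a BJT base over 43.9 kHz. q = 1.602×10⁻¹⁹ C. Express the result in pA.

316 pA

I_n = √(2qI·B)
2qI·B = 2 × 1.602×10⁻¹⁹ × 7.11×10⁻⁶ × 4.39×10⁴ = 1.00×10⁻¹⁹ A²
I_n = √(1.00×10⁻¹⁹) = 3.16×10⁻¹⁰ A = 316 pA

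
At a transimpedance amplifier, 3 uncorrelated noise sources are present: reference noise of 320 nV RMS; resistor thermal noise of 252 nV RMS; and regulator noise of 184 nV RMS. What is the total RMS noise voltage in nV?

447 nV

Uncorrelated sources add in power (mean-square): V_tot = √(ΣV_i²)
V_tot = √[(3.20×10⁻⁷)² + (2.52×10⁻⁷)² + (1.84×10⁻⁷)²] = 4.47×10⁻⁷ V = 447 nV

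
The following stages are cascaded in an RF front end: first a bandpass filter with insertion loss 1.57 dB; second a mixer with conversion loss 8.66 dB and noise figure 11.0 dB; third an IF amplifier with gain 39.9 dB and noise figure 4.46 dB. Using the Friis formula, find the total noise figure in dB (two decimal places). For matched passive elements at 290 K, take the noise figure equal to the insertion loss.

15.68 dB

Convert to linear (a loss of L dB is a gain of −L dB): F_i = 10^(NF_i/10), G_i = 10^(G_i,dB/10)
  Stage 1: F_1 = 10^(1.57/10) = 1.435, G_1 = 10^(−1.57/10) = 0.6966
  Stage 2: F_2 = 10^(11.0/10) = 12.59, G_2 = 10^(−8.66/10) = 0.1361
  Stage 3: F_3 = 10^(4.46/10) = 2.793, G_3 = 10^(39.9/10) = 9772
Friis cascade:
  F = 1.435 + (12.59 − 1)/0.6966 + (2.793 − 1)/0.09484 = 36.97
NF = 10 log₁₀(36.97) = 15.68 dB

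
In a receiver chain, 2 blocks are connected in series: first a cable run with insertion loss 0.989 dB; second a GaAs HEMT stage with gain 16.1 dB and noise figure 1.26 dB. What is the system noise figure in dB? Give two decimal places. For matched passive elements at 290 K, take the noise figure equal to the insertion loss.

Convert to linear (a loss of L dB is a gain of −L dB): F_i = 10^(NF_i/10), G_i = 10^(G_i,dB/10)
  Stage 1: F_1 = 10^(0.989/10) = 1.256, G_1 = 10^(−0.989/10) = 0.7963
  Stage 2: F_2 = 10^(1.26/10) = 1.337, G_2 = 10^(16.1/10) = 40.74
Friis cascade:
  F = 1.256 + (1.337 − 1)/0.7963 = 1.678
NF = 10 log₁₀(1.678) = 2.25 dB

2.25 dB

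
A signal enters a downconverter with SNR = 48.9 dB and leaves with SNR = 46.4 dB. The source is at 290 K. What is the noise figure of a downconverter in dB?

2.5 dB

NF (dB) = SNR_in(dB) − SNR_out(dB) when the source is at T₀
NF = 48.9 − 46.4 = 2.5 dB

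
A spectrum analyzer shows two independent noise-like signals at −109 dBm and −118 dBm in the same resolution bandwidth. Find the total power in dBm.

−108.5 dBm

Convert to linear, add, convert back:
P₁ = 1.26×10⁻¹⁴ W, P₂ = 1.58×10⁻¹⁵ W
P_tot = 1.42×10⁻¹⁴ W → 10 log₁₀(P_tot / 10⁻³) = −108.5 dBm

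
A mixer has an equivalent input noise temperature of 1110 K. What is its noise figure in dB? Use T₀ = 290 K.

6.84 dB

F = 1 + T_e/T₀ = 1 + 1110/290 = 4.82759
NF = 10 log₁₀(4.82759) = 6.84 dB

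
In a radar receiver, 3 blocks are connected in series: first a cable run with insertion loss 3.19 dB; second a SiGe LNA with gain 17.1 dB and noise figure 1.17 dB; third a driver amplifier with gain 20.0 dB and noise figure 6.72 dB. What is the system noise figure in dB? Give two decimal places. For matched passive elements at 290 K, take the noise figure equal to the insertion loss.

4.59 dB

Convert to linear (a loss of L dB is a gain of −L dB): F_i = 10^(NF_i/10), G_i = 10^(G_i,dB/10)
  Stage 1: F_1 = 10^(3.19/10) = 2.084, G_1 = 10^(−3.19/10) = 0.4797
  Stage 2: F_2 = 10^(1.17/10) = 1.309, G_2 = 10^(17.1/10) = 51.29
  Stage 3: F_3 = 10^(6.72/10) = 4.699, G_3 = 10^(20.0/10) = 100.0
Friis cascade:
  F = 2.084 + (1.309 − 1)/0.4797 + (4.699 − 1)/24.60 = 2.879
NF = 10 log₁₀(2.879) = 4.59 dB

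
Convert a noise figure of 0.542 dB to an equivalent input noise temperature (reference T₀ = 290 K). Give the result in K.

38.5 K

F = 10^(0.542/10) = 1.13292
T_e = (F − 1)·T₀ = (1.13292 − 1) × 290 = 38.5 K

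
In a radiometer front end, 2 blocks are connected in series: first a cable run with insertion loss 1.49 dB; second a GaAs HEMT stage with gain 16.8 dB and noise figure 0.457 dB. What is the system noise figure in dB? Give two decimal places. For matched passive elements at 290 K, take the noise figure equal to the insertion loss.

Convert to linear (a loss of L dB is a gain of −L dB): F_i = 10^(NF_i/10), G_i = 10^(G_i,dB/10)
  Stage 1: F_1 = 10^(1.49/10) = 1.409, G_1 = 10^(−1.49/10) = 0.7096
  Stage 2: F_2 = 10^(0.457/10) = 1.111, G_2 = 10^(16.8/10) = 47.86
Friis cascade:
  F = 1.409 + (1.111 − 1)/0.7096 = 1.566
NF = 10 log₁₀(1.566) = 1.95 dB

1.95 dB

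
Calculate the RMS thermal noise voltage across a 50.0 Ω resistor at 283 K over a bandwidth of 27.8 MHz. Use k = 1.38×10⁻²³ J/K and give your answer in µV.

4.66 µV

V_n = √(4kTRB)
4kTRB = 4 × 1.38×10⁻²³ × 283 × 5.00×10¹ × 2.78×10⁷ = 2.17×10⁻¹¹ V²
V_n = √(2.17×10⁻¹¹) = 4.66×10⁻⁶ V = 4.66 µV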